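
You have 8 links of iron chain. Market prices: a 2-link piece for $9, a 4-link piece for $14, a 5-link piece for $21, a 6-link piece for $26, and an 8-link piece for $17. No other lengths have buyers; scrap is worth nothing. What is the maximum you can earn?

36

Build best[k] bottom-up: best[k] = max over allowed piece i of (p[i] + best[k−i]).
best[1] = 0
best[2] = 9
best[3] = 9
best[4] = max(9+9, 14+0) = 18
best[5] = max(9+9, 14+0, 21+0) = 21
best[6] = max(9+18, 14+9, 21+0, 26+0) = 27
best[7] = max(9+21, 14+9, 21+9, 26+0) = 30
best[8] = max(9+27, 14+18, 21+9, 26+9, 17+0) = 36
One optimal cutting: 2 + 2 + 2 + 2 → $36.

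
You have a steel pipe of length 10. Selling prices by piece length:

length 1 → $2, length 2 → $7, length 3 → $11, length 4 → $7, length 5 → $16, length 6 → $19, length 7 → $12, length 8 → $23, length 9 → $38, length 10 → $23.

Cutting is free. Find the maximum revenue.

Let r[k] be the best obtainable value from length k. For each k, try every first piece i and keep the best of price[i] + r[k−i].
r[1] = 2
r[2] = max(2+2, 7+0) = 7
r[3] = max(2+7, 7+2, 11+0) = 11
r[4] = max(2+11, 7+7, 11+2, 7+0) = 14
r[5] = max(2+14, 7+11, 11+7, 7+2, 16+0) = 18
r[6] = max(2+18, 7+14, 11+11, 7+7, 16+2, 19+0) = 22
r[7] = max(2+22, 7+18, 11+14, …, 19+2, 12+0) = 25
r[8] = max(2+25, 7+22, 11+18, …, 12+2, 23+0) = 29
r[9] = max(2+29, 7+25, 11+22, …, 23+2, 38+0) = 38
r[10] = max(2+38, 7+29, 11+25, …, 38+2, 23+0) = 40
One optimal cutting: 9 + 1 → $38 + $2 = $40.

40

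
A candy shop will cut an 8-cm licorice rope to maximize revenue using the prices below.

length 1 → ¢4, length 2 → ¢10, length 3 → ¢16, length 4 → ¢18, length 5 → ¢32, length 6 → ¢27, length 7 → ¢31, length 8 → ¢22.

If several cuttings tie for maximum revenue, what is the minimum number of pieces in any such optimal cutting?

Consider every possible first cut. r[k] is the best of p[i]+r[k−i] over all sellable i≤k.
r[1] = 4
r[2] = max(4+4, 10+0) = 10
r[3] = max(4+10, 10+4, 16+0) = 16
r[4] = max(4+16, 10+10, 16+4, 18+0) = 20
r[5] = max(4+20, 10+16, 16+10, 18+4, 32+0) = 32
r[6] = max(4+32, 10+20, 16+16, 18+10, 32+4, 27+0) = 36
r[7] = max(4+36, 10+32, 16+20, …, 27+4, 31+0) = 42
r[8] = max(4+42, 10+36, 16+32, …, 31+4, 22+0) = 48
Maximum revenue is ¢48.
Now minimize piece count subject to staying optimal: for each k, pieces[k] = 1 + min over i with p[i]+r[k−i]=r[k] of pieces[k−i].
pieces[5] = 1
pieces[6] = 2
pieces[7] = 2
pieces[8] = 2

2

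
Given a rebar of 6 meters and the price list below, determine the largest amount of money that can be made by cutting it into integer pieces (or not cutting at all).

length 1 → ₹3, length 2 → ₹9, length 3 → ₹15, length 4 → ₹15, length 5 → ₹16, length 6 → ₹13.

Let R[k] be the best obtainable value from length k. For each k, try every first piece i and keep the best of price[i] + R[k−i].
R[1] = 3
R[2] = 9
R[3] = 15
R[4] = 18  (first piece 1, then R[3]=15)
R[5] = 24  (first piece 2, then R[3]=15)
R[6] = 30  (first piece 3, then R[3]=15)
One optimal cutting: 3 + 3 → ₹15 + ₹15 = ₹30.

30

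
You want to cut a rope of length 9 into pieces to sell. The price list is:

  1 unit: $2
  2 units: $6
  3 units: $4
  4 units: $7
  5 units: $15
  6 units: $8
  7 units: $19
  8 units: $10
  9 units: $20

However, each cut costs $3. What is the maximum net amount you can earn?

22

Consider every possible first cut. r[k] is the best of p[i]+r[k−i] over all sellable i≤k, charging 3 whenever i<k.
r[1] = 2
r[2] = max(2+2-3, 6+0) = 6
r[3] = max(2+6-3, 6+2-3, 4+0) = 5
r[4] = max(2+5-3, 6+6-3, 4+2-3, 7+0) = 9
r[5] = max(2+9-3, 6+5-3, 4+6-3, 7+2-3, 15+0) = 15
r[6] = max(2+15-3, 6+9-3, 4+5-3, 7+6-3, 15+2-3, 8+0) = 14
r[7] = max(2+14-3, 6+15-3, 4+9-3, …, 8+2-3, 19+0) = 19
r[8] = max(2+19-3, 6+14-3, 4+15-3, …, 19+2-3, 10+0) = 18
r[9] = max(2+18-3, 6+19-3, 4+14-3, …, 10+2-3, 20+0) = 22
One optimal plan: pieces 7 + 2 (1 cut) → $25 − $3 = $22.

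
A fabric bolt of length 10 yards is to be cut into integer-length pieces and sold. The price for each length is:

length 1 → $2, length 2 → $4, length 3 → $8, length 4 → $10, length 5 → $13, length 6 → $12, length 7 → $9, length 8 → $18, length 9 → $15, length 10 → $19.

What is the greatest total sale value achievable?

Let v[k] be the best obtainable value from length k. For each k, try every first piece i and keep the best of price[i] + v[k−i].
v[1] = 2
v[2] = 4  (first piece 1, then v[1]=2)
v[3] = 8
v[4] = 10  (first piece 1, then v[3]=8)
v[5] = 13
v[6] = 16  (first piece 3, then v[3]=8)
v[7] = 18  (first piece 1, then v[6]=16)
v[8] = 21  (first piece 3, then v[5]=13)
v[9] = 24  (first piece 3, then v[6]=16)
v[10] = 26  (first piece 1, then v[9]=24)
One optimal cutting: 3 + 3 + 3 + 1 → $8 + $8 + $8 + $2 = $26.

26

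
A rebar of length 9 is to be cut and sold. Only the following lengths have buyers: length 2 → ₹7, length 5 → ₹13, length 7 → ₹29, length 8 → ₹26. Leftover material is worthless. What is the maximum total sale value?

Consider every possible first cut. r[k] is the best of p[i]+r[k−i] over all sellable i≤k.
r[1] = 0
r[2] = 7
r[3] = 7
r[4] = 14  (first piece 2, then r[2]=7)
r[5] = max(7+7, 13+0) = 14
r[6] = max(7+14, 13+0) = 21
r[7] = max(7+14, 13+7, 29+0) = 29
r[8] = max(7+21, 13+7, 29+0, 26+0) = 29
r[9] = max(7+29, 13+14, 29+7, 26+0) = 36
One optimal cutting: 7 + 2 → ₹36.

36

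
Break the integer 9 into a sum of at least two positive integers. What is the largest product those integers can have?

Let g[k] be the best product for length k (with at least one cut). For each first piece i, the rest contributes max(k−i, g[k−i]).
g[2] = 1×max(1,0) = 1×1 = 1
g[3] = 1×max(2,1) = 1×2 = 2
g[4] = 2×max(2,1) = 2×2 = 4
g[5] = 2×max(3,2) = 2×3 = 6
g[6] = 3×max(3,2) = 3×3 = 9
g[7] = 2×max(5,6) = 2×6 = 12
g[8] = 2×max(6,9) = 2×9 = 18
g[9] = 3×max(6,9) = 3×9 = 27
One optimal split: 3 + 3 + 3; product 3×3×3 = 27.

27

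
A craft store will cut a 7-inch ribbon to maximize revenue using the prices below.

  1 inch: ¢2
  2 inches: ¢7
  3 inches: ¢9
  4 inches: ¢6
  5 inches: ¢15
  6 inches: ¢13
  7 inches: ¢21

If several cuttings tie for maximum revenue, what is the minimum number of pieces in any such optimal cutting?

Build r[k] bottom-up: r[k] = max over allowed piece i of (p[i] + r[k−i]).
r[1] = 2
r[2] = 7
r[3] = 9  (first piece 1, then r[2]=7)
r[4] = 14  (first piece 2, then r[2]=7)
r[5] = 16  (first piece 1, then r[4]=14)
r[6] = 21  (first piece 2, then r[4]=14)
r[7] = 23  (first piece 1, then r[6]=21)
Maximum revenue is ¢23.
Now minimize piece count subject to staying optimal: for each k, pieces[k] = 1 + min over i with p[i]+r[k−i]=r[k] of pieces[k−i].
pieces[4] = 2
pieces[5] = 2
pieces[6] = 3
pieces[7] = 3

3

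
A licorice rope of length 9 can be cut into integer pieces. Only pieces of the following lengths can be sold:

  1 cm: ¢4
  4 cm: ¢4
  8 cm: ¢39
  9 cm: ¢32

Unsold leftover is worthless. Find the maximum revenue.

43

Build r[k] bottom-up: r[k] = max over allowed piece i of (p[i] + r[k−i]).
r[1] = 4
r[2] = 8  (first piece 1, then r[1]=4)
r[3] = 12  (first piece 1, then r[2]=8)
r[4] = max(4+12, 4+0) = 16
r[5] = max(4+16, 4+4) = 20
r[6] = max(4+20, 4+8) = 24
r[7] = max(4+24, 4+12) = 28
r[8] = max(4+28, 4+16, 39+0) = 39
r[9] = max(4+39, 4+20, 39+4, 32+0) = 43
One optimal cutting: 8 + 1 → ¢43.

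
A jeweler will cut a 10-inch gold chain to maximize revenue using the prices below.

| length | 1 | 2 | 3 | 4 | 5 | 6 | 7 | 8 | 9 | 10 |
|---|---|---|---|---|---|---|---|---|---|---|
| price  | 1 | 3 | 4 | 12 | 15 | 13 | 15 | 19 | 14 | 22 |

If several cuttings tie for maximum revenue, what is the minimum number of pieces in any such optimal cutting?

2

Let r[k] be the best obtainable value from length k. For each k, try every first piece i and keep the best of price[i] + r[k−i].
r[1] = 1
r[2] = 3
r[3] = 4  (first piece 1, then r[2]=3)
r[4] = 12
r[5] = 15
r[6] = 16  (first piece 1, then r[5]=15)
r[7] = 18  (first piece 2, then r[5]=15)
r[8] = 24  (first piece 4, then r[4]=12)
r[9] = 27  (first piece 4, then r[5]=15)
r[10] = 30  (first piece 5, then r[5]=15)
Maximum revenue is $30.
Now minimize piece count subject to staying optimal: for each k, pieces[k] = 1 + min over i with p[i]+r[k−i]=r[k] of pieces[k−i].
pieces[7] = 2
pieces[8] = 2
pieces[9] = 2
pieces[10] = 2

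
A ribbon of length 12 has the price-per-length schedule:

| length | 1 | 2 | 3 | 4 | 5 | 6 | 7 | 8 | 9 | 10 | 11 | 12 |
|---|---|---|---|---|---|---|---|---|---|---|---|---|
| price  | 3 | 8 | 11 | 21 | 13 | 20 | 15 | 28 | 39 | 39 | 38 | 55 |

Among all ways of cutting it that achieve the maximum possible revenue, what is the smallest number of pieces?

3

Let r[k] be the best obtainable value from length k. For each k, try every first piece i and keep the best of price[i] + r[k−i].
r[1] = 3
r[2] = max(3+3, 8+0) = 8
r[3] = max(3+8, 8+3, 11+0) = 11
r[4] = max(3+11, 8+8, 11+3, 21+0) = 21
r[5] = max(3+21, 8+11, 11+8, 21+3, 13+0) = 24
r[6] = max(3+24, 8+21, 11+11, 21+8, 13+3, 20+0) = 29
r[7] = max(3+29, 8+24, 11+21, …, 20+3, 15+0) = 32
r[8] = max(3+32, 8+29, 11+24, …, 15+3, 28+0) = 42
r[9] = max(3+42, 8+32, 11+29, …, 28+3, 39+0) = 45
r[10] = max(3+45, 8+42, 11+32, …, 39+3, 39+0) = 50
r[11] = max(3+50, 8+45, 11+42, …, 39+3, 38+0) = 53
r[12] = max(3+53, 8+50, 11+45, …, 38+3, 55+0) = 63
Maximum revenue is ¢63.
Now minimize piece count subject to staying optimal: for each k, pieces[k] = 1 + min over i with p[i]+r[k−i]=r[k] of pieces[k−i].
pieces[9] = 3
pieces[10] = 3
pieces[11] = 3
pieces[12] = 3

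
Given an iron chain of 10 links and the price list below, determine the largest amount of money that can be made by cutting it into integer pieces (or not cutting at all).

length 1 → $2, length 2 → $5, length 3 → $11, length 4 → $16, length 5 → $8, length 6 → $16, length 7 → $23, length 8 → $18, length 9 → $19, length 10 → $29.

38

Let best[k] be the best obtainable value from length k. For each k, try every first piece i and keep the best of price[i] + best[k−i].
best[1] = 2
best[2] = 5
best[3] = 11
best[4] = 16
best[5] = 18  (first piece 1, then best[4]=16)
best[6] = 22  (first piece 3, then best[3]=11)
best[7] = 27  (first piece 3, then best[4]=16)
best[8] = 32  (first piece 4, then best[4]=16)
best[9] = 34  (first piece 1, then best[8]=32)
best[10] = 38  (first piece 3, then best[7]=27)
One optimal cutting: 4 + 3 + 3 → $16 + $11 + $11 = $38.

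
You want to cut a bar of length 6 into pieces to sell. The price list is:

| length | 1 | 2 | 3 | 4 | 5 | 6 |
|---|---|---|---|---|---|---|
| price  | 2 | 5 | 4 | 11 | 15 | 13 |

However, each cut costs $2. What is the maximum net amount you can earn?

15

Let net[k] be the best obtainable value from length k. For each k, try every first piece i and keep the best of price[i] + net[k−i] minus the 2 cut fee when i<k.
net[1] = 2
net[2] = max(2+2-2, 5+0) = 5
net[3] = max(2+5-2, 5+2-2, 4+0) = 5
net[4] = max(2+5-2, 5+5-2, 4+2-2, 11+0) = 11
net[5] = max(2+11-2, 5+5-2, 4+5-2, 11+2-2, 15+0) = 15
net[6] = max(2+15-2, 5+11-2, 4+5-2, 11+5-2, 15+2-2, 13+0) = 15
One optimal plan: pieces 5 + 1 (1 cut) → $17 − $2 = $15.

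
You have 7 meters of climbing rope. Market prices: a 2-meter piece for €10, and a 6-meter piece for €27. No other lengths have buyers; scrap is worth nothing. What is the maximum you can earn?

30

Let r[k] be the best obtainable value from length k. For each k, try every first piece i and keep the best of price[i] + r[k−i].
r[1] = 0
r[2] = 10
r[3] = 10
r[4] = 20  (first piece 2, then r[2]=10)
r[5] = 20
r[6] = max(10+20, 27+0) = 30
r[7] = max(10+20, 27+0) = 30
One optimal cutting: pieces 2 + 2 + 2 with 1 meter of scrap → €30.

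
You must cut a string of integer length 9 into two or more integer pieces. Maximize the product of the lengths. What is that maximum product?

Define P[k] = max over 1≤i<k of i · max(k−i, P[k−i]); the inner max lets the remainder stay uncut if that's better.
Small cases: P[2]=1, P[3]=2, P[4]=4.
P[5] = max(1*4, 2*3, 3*2, 4*1) = 6
P[6] = max(1*6, 2*4, 3*3, 4*2, 5*1) = 9
P[7] = max(1*9, 2*6, 3*4, 4*3, 5*2, 6*1) = 12
P[8] = max(1*12, 2*9, 3*6, …, 6*2, 7*1) = 18
P[9] = max(1*18, 2*12, 3*9, …, 7*2, 8*1) = 27
One optimal split: 3 + 3 + 3; product 3*3*3 = 27.

27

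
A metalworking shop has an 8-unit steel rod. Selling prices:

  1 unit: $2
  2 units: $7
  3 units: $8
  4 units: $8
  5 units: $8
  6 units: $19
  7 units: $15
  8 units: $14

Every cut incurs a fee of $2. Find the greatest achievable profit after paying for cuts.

24

Consider every possible first cut. net[k] is the best of p[i]+net[k−i] over all sellable i≤k, charging 2 whenever i<k.
net[1] = 2
net[2] = max(2+2-2, 7+0) = 7
net[3] = max(2+7-2, 7+2-2, 8+0) = 8
net[4] = max(2+8-2, 7+7-2, 8+2-2, 8+0) = 12
net[5] = max(2+12-2, 7+8-2, 8+7-2, 8+2-2, 8+0) = 13
net[6] = max(2+13-2, 7+12-2, 8+8-2, 8+7-2, 8+2-2, 19+0) = 19
net[7] = max(2+19-2, 7+13-2, 8+12-2, …, 19+2-2, 15+0) = 19
net[8] = max(2+19-2, 7+19-2, 8+13-2, …, 15+2-2, 14+0) = 24
One optimal plan: pieces 6 + 2 (1 cut) → $26 − $2 = $24.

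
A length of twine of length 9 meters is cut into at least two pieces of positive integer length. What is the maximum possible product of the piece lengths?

27

Let g[k] be the best product for length k (with at least one cut). For each first piece i, the rest contributes max(k−i, g[k−i]).
Small cases: g[2]=1, g[3]=2.
g[4] = max(1·3, 2·2, 3·1) = 4
g[5] = max(1·4, 2·3, 3·2, 4·1) = 6
g[6] = max(1·6, 2·4, 3·3, 4·2, 5·1) = 9
g[7] = max(1·9, 2·6, 3·4, 4·3, 5·2, 6·1) = 12
g[8] = max(1·12, 2·9, 3·6, …, 6·2, 7·1) = 18
g[9] = max(1·18, 2·12, 3·9, …, 7·2, 8·1) = 27
One optimal split: 3 + 3 + 3; product 3·3·3 = 27.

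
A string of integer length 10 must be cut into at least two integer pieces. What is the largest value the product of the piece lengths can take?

Define P[k] = max over 1≤i<k of i · max(k−i, P[k−i]); the inner max lets the remainder stay uncut if that's better.
P[2] = 1*max(1,0) = 1*1 = 1
P[3] = max(1*2, 2*1) = 2
P[4] = max(1*3, 2*2, 3*1) = 4
P[5] = max(1*4, 2*3, 3*2, 4*1) = 6
P[6] = max(1*6, 2*4, 3*3, 4*2, 5*1) = 9
P[7] = max(1*9, 2*6, 3*4, 4*3, 5*2, 6*1) = 12
P[8] = max(1*12, 2*9, 3*6, …, 6*2, 7*1) = 18
P[9] = max(1*18, 2*12, 3*9, …, 7*2, 8*1) = 27
P[10] = max(1*27, 2*18, 3*12, …, 8*2, 9*1) = 36
One optimal split: 3 + 3 + 2 + 2; product 3*3*2*2 = 36.

36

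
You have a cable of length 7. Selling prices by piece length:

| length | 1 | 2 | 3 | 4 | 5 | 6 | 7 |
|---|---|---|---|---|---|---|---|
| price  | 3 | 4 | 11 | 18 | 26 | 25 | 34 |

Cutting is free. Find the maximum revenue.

34

Let best[k] be the best obtainable value from length k. For each k, try every first piece i and keep the best of price[i] + best[k−i].
best[1] = 3
best[2] = 6  (first piece 1, then best[1]=3)
best[3] = 11
best[4] = 18
best[5] = 26
best[6] = 29  (first piece 1, then best[5]=26)
best[7] = 34
Best is to sell the whole 7-unit piece uncut for $34.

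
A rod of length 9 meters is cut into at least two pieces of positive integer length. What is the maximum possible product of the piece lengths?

Define f[k] = max over 1≤i<k of i · max(k−i, f[k−i]); the inner max lets the remainder stay uncut if that's better.
f[2] = 1×max(1,0) = 1×1 = 1
f[3] = 1×max(2,1) = 1×2 = 2
f[4] = 2×max(2,1) = 2×2 = 4
f[5] = 2×max(3,2) = 2×3 = 6
f[6] = 3×max(3,2) = 3×3 = 9
f[7] = 2×max(5,6) = 2×6 = 12
f[8] = 2×max(6,9) = 2×9 = 18
f[9] = 3×max(6,9) = 3×9 = 27
One optimal split: 3 + 3 + 3; product 3×3×3 = 27.

27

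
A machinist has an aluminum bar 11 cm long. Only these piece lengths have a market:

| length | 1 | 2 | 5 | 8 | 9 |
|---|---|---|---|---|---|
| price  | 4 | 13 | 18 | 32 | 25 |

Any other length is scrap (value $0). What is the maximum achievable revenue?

Consider every possible first cut. f[k] is the best of p[i]+f[k−i] over all sellable i≤k.
f[1] = 4
f[2] = 13
f[3] = 17  (first piece 1, then f[2]=13)
f[4] = 26  (first piece 2, then f[2]=13)
f[5] = 30  (first piece 1, then f[4]=26)
f[6] = 39  (first piece 2, then f[4]=26)
f[7] = 43  (first piece 1, then f[6]=39)
f[8] = 52  (first piece 2, then f[6]=39)
f[9] = 56  (first piece 1, then f[8]=52)
f[10] = 65  (first piece 2, then f[8]=52)
f[11] = 69  (first piece 1, then f[10]=65)
One optimal cutting: 2 + 2 + 2 + 2 + 2 + 1 → $69.

69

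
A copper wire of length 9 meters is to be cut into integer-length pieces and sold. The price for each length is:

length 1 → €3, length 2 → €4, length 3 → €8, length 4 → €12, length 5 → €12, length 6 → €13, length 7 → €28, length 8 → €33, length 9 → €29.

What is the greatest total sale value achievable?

Let best[k] be the best obtainable value from length k. For each k, try every first piece i and keep the best of price[i] + best[k−i].
best[1] = 3
best[2] = max(3+3, 4+0) = 6
best[3] = max(3+6, 4+3, 8+0) = 9
best[4] = max(3+9, 4+6, 8+3, 12+0) = 12
best[5] = max(3+12, 4+9, 8+6, 12+3, 12+0) = 15
best[6] = max(3+15, 4+12, 8+9, 12+6, 12+3, 13+0) = 18
best[7] = max(3+18, 4+15, 8+12, …, 13+3, 28+0) = 28
best[8] = max(3+28, 4+18, 8+15, …, 28+3, 33+0) = 33
best[9] = max(3+33, 4+28, 8+18, …, 33+3, 29+0) = 36
One optimal cutting: 8 + 1 → €33 + €3 = €36.

36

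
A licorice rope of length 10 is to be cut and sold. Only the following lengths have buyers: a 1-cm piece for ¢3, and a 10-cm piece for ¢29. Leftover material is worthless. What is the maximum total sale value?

30

Build f[k] bottom-up: f[k] = max over allowed piece i of (p[i] + f[k−i]).
f[1] = 3
f[2] = 6  (first piece 1, then f[1]=3)
f[3] = 9  (first piece 1, then f[2]=6)
f[4] = 12  (first piece 1, then f[3]=9)
f[5] = 15  (first piece 1, then f[4]=12)
f[6] = 18  (first piece 1, then f[5]=15)
f[7] = 21  (first piece 1, then f[6]=18)
f[8] = 24  (first piece 1, then f[7]=21)
f[9] = 27  (first piece 1, then f[8]=24)
f[10] = max(3+27, 29+0) = 30
One optimal cutting: 1 + 1 + 1 + 1 + 1 + 1 + 1 + 1 + 1 + 1 → ¢30.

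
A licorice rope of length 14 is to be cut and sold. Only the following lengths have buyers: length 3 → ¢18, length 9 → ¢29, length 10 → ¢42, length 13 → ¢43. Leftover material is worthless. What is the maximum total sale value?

72

Consider every possible first cut. r[k] is the best of p[i]+r[k−i] over all sellable i≤k.
r[1] = 0
r[2] = 0
r[3] = 18
r[4] = 18
r[5] = 18
r[6] = 36  (first piece 3, then r[3]=18)
r[7] = 36
r[8] = 36
r[9] = 54  (first piece 3, then r[6]=36)
r[10] = 54
r[11] = 54
r[12] = 72  (first piece 3, then r[9]=54)
r[13] = 72
r[14] = 72
One optimal cutting: pieces 3 + 3 + 3 + 3 with 2 cm of scrap → ¢72.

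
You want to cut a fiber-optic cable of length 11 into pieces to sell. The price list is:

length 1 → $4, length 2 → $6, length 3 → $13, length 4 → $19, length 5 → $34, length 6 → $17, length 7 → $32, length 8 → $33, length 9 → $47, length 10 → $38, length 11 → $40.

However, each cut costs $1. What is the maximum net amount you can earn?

70

Let net[k] be the best obtainable value from length k. For each k, try every first piece i and keep the best of price[i] + net[k−i] minus the 1 cut fee when i<k.
net[1] = 4
net[2] = 7  (first piece 1, then net[1]=4)
net[3] = 13
net[4] = 19
net[5] = 34
net[6] = 37  (first piece 1, then net[5]=34)
net[7] = 40  (first piece 1, then net[6]=37)
net[8] = 46  (first piece 3, then net[5]=34)
net[9] = 52  (first piece 4, then net[5]=34)
net[10] = 67  (first piece 5, then net[5]=34)
net[11] = 70  (first piece 1, then net[10]=67)
One optimal plan: pieces 5 + 5 + 1 (2 cuts) → $72 − $2 = $70.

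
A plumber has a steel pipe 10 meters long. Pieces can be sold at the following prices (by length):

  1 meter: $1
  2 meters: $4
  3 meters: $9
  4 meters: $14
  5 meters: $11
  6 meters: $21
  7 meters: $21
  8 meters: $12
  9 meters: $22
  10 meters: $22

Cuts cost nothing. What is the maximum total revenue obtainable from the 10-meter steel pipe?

Consider every possible first cut. v[k] is the best of p[i]+v[k−i] over all sellable i≤k.
v[1] = 1
v[2] = max(1+1, 4+0) = 4
v[3] = max(1+4, 4+1, 9+0) = 9
v[4] = max(1+9, 4+4, 9+1, 14+0) = 14
v[5] = max(1+14, 4+9, 9+4, 14+1, 11+0) = 15
v[6] = max(1+15, 4+14, 9+9, 14+4, 11+1, 21+0) = 21
v[7] = max(1+21, 4+15, 9+14, …, 21+1, 21+0) = 23
v[8] = max(1+23, 4+21, 9+15, …, 21+1, 12+0) = 28
v[9] = max(1+28, 4+23, 9+21, …, 12+1, 22+0) = 30
v[10] = max(1+30, 4+28, 9+23, …, 22+1, 22+0) = 35
One optimal cutting: 6 + 4 → $21 + $14 = $35.

35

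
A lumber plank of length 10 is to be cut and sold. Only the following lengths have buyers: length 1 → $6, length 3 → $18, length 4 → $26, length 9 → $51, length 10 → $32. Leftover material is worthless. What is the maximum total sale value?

Let best[k] be the best obtainable value from length k. For each k, try every first piece i and keep the best of price[i] + best[k−i].
best[1] = 6
best[2] = 12  (first piece 1, then best[1]=6)
best[3] = max(6+12, 18+0) = 18
best[4] = max(6+18, 18+6, 26+0) = 26
best[5] = max(6+26, 18+12, 26+6) = 32
best[6] = max(6+32, 18+18, 26+12) = 38
best[7] = max(6+38, 18+26, 26+18) = 44
best[8] = max(6+44, 18+32, 26+26) = 52
best[9] = max(6+52, 18+38, 26+32, 51+0) = 58
best[10] = max(6+58, 18+44, 26+38, 51+6, 32+0) = 64
One optimal cutting: 4 + 4 + 1 + 1 → $64.

64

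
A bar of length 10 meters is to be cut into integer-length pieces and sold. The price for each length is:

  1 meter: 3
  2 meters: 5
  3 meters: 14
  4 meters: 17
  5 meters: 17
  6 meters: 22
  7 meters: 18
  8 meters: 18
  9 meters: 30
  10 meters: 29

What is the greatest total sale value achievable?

45

Consider every possible first cut. v[k] is the best of p[i]+v[k−i] over all sellable i≤k.
v[1] = 3
v[2] = 6  (first piece 1, then v[1]=3)
v[3] = 14
v[4] = 17  (first piece 1, then v[3]=14)
v[5] = 20  (first piece 1, then v[4]=17)
v[6] = 28  (first piece 3, then v[3]=14)
v[7] = 31  (first piece 1, then v[6]=28)
v[8] = 34  (first piece 1, then v[7]=31)
v[9] = 42  (first piece 3, then v[6]=28)
v[10] = 45  (first piece 1, then v[9]=42)
One optimal cutting: 3 + 3 + 3 + 1 → 14 + 14 + 14 + 3 = 45.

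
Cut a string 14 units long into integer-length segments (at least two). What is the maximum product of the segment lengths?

162

Fill f[k] for k=2..14: at each k try every first piece i and multiply by the better of (k−i) uncut or f[k−i].
f[2] = 1·max(1,0) = 1·1 = 1
f[3] = 1·max(2,1) = 1·2 = 2
f[4] = 2·max(2,1) = 2·2 = 4
f[5] = 2·max(3,2) = 2·3 = 6
f[6] = 3·max(3,2) = 3·3 = 9
f[7] = 2·max(5,6) = 2·6 = 12
f[8] = 2·max(6,9) = 2·9 = 18
f[9] = 3·max(6,9) = 3·9 = 27
f[10] = 2·max(8,18) = 2·18 = 36
f[11] = 2·max(9,27) = 2·27 = 54
f[12] = 3·max(9,27) = 3·27 = 81
f[13] = 2·max(11,54) = 2·54 = 108
f[14] = 2·max(12,81) = 2·81 = 162
One optimal split: 3 + 3 + 3 + 3 + 2; product 3·3·3·3·2 = 162.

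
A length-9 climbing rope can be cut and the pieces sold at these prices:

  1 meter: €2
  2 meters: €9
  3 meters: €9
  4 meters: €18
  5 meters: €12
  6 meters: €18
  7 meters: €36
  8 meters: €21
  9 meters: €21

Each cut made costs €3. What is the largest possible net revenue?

Build net[k] bottom-up: net[k] = max over allowed piece i of (p[i] + net[k−i]) − 3 per cut.
net[1] = 2
net[2] = max(2+2-3, 9+0) = 9
net[3] = max(2+9-3, 9+2-3, 9+0) = 9
net[4] = max(2+9-3, 9+9-3, 9+2-3, 18+0) = 18
net[5] = max(2+18-3, 9+9-3, 9+9-3, 18+2-3, 12+0) = 17
net[6] = max(2+17-3, 9+18-3, 9+9-3, 18+9-3, 12+2-3, 18+0) = 24
net[7] = max(2+24-3, 9+17-3, 9+18-3, …, 18+2-3, 36+0) = 36
net[8] = max(2+36-3, 9+24-3, 9+17-3, …, 36+2-3, 21+0) = 35
net[9] = max(2+35-3, 9+36-3, 9+24-3, …, 21+2-3, 21+0) = 42
One optimal plan: pieces 7 + 2 (1 cut) → €45 − €3 = €42.

42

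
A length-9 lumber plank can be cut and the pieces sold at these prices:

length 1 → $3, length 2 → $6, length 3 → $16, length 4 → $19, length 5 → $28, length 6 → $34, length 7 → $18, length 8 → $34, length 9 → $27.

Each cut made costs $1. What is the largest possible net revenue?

49

Build r[k] bottom-up: r[k] = max over allowed piece i of (p[i] + r[k−i]) − 1 per cut.
r[1] = 3
r[2] = max(3+3-1, 6+0) = 6
r[3] = max(3+6-1, 6+3-1, 16+0) = 16
r[4] = max(3+16-1, 6+6-1, 16+3-1, 19+0) = 19
r[5] = max(3+19-1, 6+16-1, 16+6-1, 19+3-1, 28+0) = 28
r[6] = max(3+28-1, 6+19-1, 16+16-1, 19+6-1, 28+3-1, 34+0) = 34
r[7] = max(3+34-1, 6+28-1, 16+19-1, …, 34+3-1, 18+0) = 36
r[8] = max(3+36-1, 6+34-1, 16+28-1, …, 18+3-1, 34+0) = 43
r[9] = max(3+43-1, 6+36-1, 16+34-1, …, 34+3-1, 27+0) = 49
One optimal plan: pieces 6 + 3 (1 cut) → $50 − $1 = $49.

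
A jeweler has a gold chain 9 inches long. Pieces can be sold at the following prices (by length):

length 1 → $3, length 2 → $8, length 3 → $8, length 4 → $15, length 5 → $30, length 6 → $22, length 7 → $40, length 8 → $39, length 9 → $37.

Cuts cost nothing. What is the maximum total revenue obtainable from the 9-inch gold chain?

Consider every possible first cut. best[k] is the best of p[i]+best[k−i] over all sellable i≤k.
best[1] = 3
best[2] = max(3+3, 8+0) = 8
best[3] = max(3+8, 8+3, 8+0) = 11
best[4] = max(3+11, 8+8, 8+3, 15+0) = 16
best[5] = max(3+16, 8+11, 8+8, 15+3, 30+0) = 30
best[6] = max(3+30, 8+16, 8+11, 15+8, 30+3, 22+0) = 33
best[7] = max(3+33, 8+30, 8+16, …, 22+3, 40+0) = 40
best[8] = max(3+40, 8+33, 8+30, …, 40+3, 39+0) = 43
best[9] = max(3+43, 8+40, 8+33, …, 39+3, 37+0) = 48
One optimal cutting: 7 + 2 → $40 + $8 = $48.

48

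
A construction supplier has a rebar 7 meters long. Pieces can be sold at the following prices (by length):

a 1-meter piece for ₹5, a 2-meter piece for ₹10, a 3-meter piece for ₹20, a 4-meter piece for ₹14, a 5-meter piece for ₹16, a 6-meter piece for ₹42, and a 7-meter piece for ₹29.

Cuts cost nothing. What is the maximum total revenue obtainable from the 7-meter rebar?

47

Consider every possible first cut. r[k] is the best of p[i]+r[k−i] over all sellable i≤k.
r[1] = 5
r[2] = 10  (first piece 1, then r[1]=5)
r[3] = 20
r[4] = 25  (first piece 1, then r[3]=20)
r[5] = 30  (first piece 1, then r[4]=25)
r[6] = 42
r[7] = 47  (first piece 1, then r[6]=42)
One optimal cutting: 6 + 1 → ₹42 + ₹5 = ₹47.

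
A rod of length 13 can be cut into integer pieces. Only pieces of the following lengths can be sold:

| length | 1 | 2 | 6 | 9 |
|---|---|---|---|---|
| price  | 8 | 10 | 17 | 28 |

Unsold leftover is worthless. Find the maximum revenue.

104

Let best[k] be the best obtainable value from length k. For each k, try every first piece i and keep the best of price[i] + best[k−i].
best[1] = 8
best[2] = 16  (first piece 1, then best[1]=8)
best[3] = 24  (first piece 1, then best[2]=16)
best[4] = 32  (first piece 1, then best[3]=24)
best[5] = 40  (first piece 1, then best[4]=32)
best[6] = 48  (first piece 1, then best[5]=40)
best[7] = 56  (first piece 1, then best[6]=48)
best[8] = 64  (first piece 1, then best[7]=56)
best[9] = 72  (first piece 1, then best[8]=64)
best[10] = 80  (first piece 1, then best[9]=72)
best[11] = 88  (first piece 1, then best[10]=80)
best[12] = 96  (first piece 1, then best[11]=88)
best[13] = 104  (first piece 1, then best[12]=96)
One optimal cutting: 1 + 1 + 1 + 1 + 1 + 1 + 1 + 1 + 1 + 1 + 1 + 1 + 1 → €104.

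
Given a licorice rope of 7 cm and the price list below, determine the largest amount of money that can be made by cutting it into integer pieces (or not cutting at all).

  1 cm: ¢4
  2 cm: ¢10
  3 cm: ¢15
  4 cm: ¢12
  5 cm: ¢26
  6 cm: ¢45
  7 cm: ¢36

49

Build r[k] bottom-up: r[k] = max over allowed piece i of (p[i] + r[k−i]).
r[1] = 4
r[2] = max(4+4, 10+0) = 10
r[3] = max(4+10, 10+4, 15+0) = 15
r[4] = max(4+15, 10+10, 15+4, 12+0) = 20
r[5] = max(4+20, 10+15, 15+10, 12+4, 26+0) = 26
r[6] = max(4+26, 10+20, 15+15, 12+10, 26+4, 45+0) = 45
r[7] = max(4+45, 10+26, 15+20, …, 45+4, 36+0) = 49
One optimal cutting: 6 + 1 → ¢45 + ¢4 = ¢49.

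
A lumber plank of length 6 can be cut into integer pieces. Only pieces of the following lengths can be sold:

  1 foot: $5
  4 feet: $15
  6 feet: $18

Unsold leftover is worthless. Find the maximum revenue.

Build r[k] bottom-up: r[k] = max over allowed piece i of (p[i] + r[k−i]).
r[1] = 5
r[2] = 10  (first piece 1, then r[1]=5)
r[3] = 15  (first piece 1, then r[2]=10)
r[4] = max(5+15, 15+0) = 20
r[5] = max(5+20, 15+5) = 25
r[6] = max(5+25, 15+10, 18+0) = 30
One optimal cutting: 1 + 1 + 1 + 1 + 1 + 1 → $30.

30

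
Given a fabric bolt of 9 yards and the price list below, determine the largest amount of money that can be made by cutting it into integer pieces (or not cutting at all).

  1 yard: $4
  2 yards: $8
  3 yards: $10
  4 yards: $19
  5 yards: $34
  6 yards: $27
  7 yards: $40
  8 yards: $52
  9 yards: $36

Consider every possible first cut. v[k] is the best of p[i]+v[k−i] over all sellable i≤k.
v[1] = 4
v[2] = 8  (first piece 1, then v[1]=4)
v[3] = 12  (first piece 1, then v[2]=8)
v[4] = 19
v[5] = 34
v[6] = 38  (first piece 1, then v[5]=34)
v[7] = 42  (first piece 1, then v[6]=38)
v[8] = 52
v[9] = 56  (first piece 1, then v[8]=52)
One optimal cutting: 8 + 1 → $52 + $4 = $56.

56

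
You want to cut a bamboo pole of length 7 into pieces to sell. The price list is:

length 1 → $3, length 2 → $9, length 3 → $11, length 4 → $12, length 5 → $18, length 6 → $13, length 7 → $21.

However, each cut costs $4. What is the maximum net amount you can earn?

23

Build r[k] bottom-up: r[k] = max over allowed piece i of (p[i] + r[k−i]) − 4 per cut.
r[1] = 3
r[2] = 9
r[3] = 11
r[4] = 14  (first piece 2, then r[2]=9)
r[5] = 18
r[6] = 19  (first piece 2, then r[4]=14)
r[7] = 23  (first piece 2, then r[5]=18)
One optimal plan: pieces 5 + 2 (1 cut) → $27 − $4 = $23.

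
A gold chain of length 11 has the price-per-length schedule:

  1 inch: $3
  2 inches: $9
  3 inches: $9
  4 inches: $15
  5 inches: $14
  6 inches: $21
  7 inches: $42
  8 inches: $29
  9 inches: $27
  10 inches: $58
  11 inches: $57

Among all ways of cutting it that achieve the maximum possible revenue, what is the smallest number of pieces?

2

Consider every possible first cut. r[k] is the best of p[i]+r[k−i] over all sellable i≤k.
r[1] = 3
r[2] = max(3+3, 9+0) = 9
r[3] = max(3+9, 9+3, 9+0) = 12
r[4] = max(3+12, 9+9, 9+3, 15+0) = 18
r[5] = max(3+18, 9+12, 9+9, 15+3, 14+0) = 21
r[6] = max(3+21, 9+18, 9+12, 15+9, 14+3, 21+0) = 27
r[7] = max(3+27, 9+21, 9+18, …, 21+3, 42+0) = 42
r[8] = max(3+42, 9+27, 9+21, …, 42+3, 29+0) = 45
r[9] = max(3+45, 9+42, 9+27, …, 29+3, 27+0) = 51
r[10] = max(3+51, 9+45, 9+42, …, 27+3, 58+0) = 58
r[11] = max(3+58, 9+51, 9+45, …, 58+3, 57+0) = 61
Maximum revenue is $61.
Now minimize piece count subject to staying optimal: for each k, pieces[k] = 1 + min over i with p[i]+r[k−i]=r[k] of pieces[k−i].
pieces[8] = 2
pieces[9] = 2
pieces[10] = 1
pieces[11] = 2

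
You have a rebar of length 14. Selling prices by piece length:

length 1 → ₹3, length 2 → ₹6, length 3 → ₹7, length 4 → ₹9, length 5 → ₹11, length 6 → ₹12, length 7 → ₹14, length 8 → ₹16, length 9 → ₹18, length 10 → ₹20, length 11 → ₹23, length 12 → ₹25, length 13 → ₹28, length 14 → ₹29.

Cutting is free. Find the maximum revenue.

42

Build best[k] bottom-up: best[k] = max over allowed piece i of (p[i] + best[k−i]).
best[1] = 3
best[2] = 6  (first piece 1, then best[1]=3)
best[3] = 9  (first piece 1, then best[2]=6)
best[4] = 12  (first piece 1, then best[3]=9)
best[5] = 15  (first piece 1, then best[4]=12)
best[6] = 18  (first piece 1, then best[5]=15)
best[7] = 21  (first piece 1, then best[6]=18)
best[8] = 24  (first piece 1, then best[7]=21)
best[9] = 27  (first piece 1, then best[8]=24)
best[10] = 30  (first piece 1, then best[9]=27)
best[11] = 33  (first piece 1, then best[10]=30)
best[12] = 36  (first piece 1, then best[11]=33)
best[13] = 39  (first piece 1, then best[12]=36)
best[14] = 42  (first piece 1, then best[13]=39)
One optimal cutting: 1 + 1 + 1 + 1 + 1 + 1 + 1 + 1 + 1 + 1 + 1 + 1 + 1 + 1 → ₹3 + ₹3 + ₹3 + ₹3 + ₹3 + ₹3 + ₹3 + ₹3 + ₹3 + ₹3 + ₹3 + ₹3 + ₹3 + ₹3 = ₹42.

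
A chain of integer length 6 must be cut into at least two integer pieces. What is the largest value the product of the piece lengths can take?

Let g[k] be the best product for length k (with at least one cut). For each first piece i, the rest contributes max(k−i, g[k−i]).
g[2] = 1×max(1,0) = 1×1 = 1
g[3] = max(1×2, 2×1) = 2
g[4] = max(1×3, 2×2, 3×1) = 4
g[5] = max(1×4, 2×3, 3×2, 4×1) = 6
g[6] = max(1×6, 2×4, 3×3, 4×2, 5×1) = 9
One optimal split: 3 + 3; product 3×3 = 9.

9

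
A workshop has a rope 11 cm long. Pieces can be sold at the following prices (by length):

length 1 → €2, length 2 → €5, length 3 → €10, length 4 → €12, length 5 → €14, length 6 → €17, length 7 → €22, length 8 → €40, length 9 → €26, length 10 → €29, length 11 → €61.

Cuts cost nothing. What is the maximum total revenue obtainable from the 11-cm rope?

Let v[k] be the best obtainable value from length k. For each k, try every first piece i and keep the best of price[i] + v[k−i].
v[1] = 2
v[2] = 5
v[3] = 10
v[4] = 12  (first piece 1, then v[3]=10)
v[5] = 15  (first piece 2, then v[3]=10)
v[6] = 20  (first piece 3, then v[3]=10)
v[7] = 22  (first piece 1, then v[6]=20)
v[8] = 40
v[9] = 42  (first piece 1, then v[8]=40)
v[10] = 45  (first piece 2, then v[8]=40)
v[11] = 61
Best is to sell the whole 11-cm piece uncut for €61.

61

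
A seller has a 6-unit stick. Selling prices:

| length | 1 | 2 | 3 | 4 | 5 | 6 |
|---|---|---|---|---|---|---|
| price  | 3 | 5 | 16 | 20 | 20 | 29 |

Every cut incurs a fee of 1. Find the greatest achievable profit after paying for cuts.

31

Build v[k] bottom-up: v[k] = max over allowed piece i of (p[i] + v[k−i]) − 1 per cut.
v[1] = 3
v[2] = max(3+3-1, 5+0) = 5
v[3] = max(3+5-1, 5+3-1, 16+0) = 16
v[4] = max(3+16-1, 5+5-1, 16+3-1, 20+0) = 20
v[5] = max(3+20-1, 5+16-1, 16+5-1, 20+3-1, 20+0) = 22
v[6] = max(3+22-1, 5+20-1, 16+16-1, 20+5-1, 20+3-1, 29+0) = 31
One optimal plan: pieces 3 + 3 (1 cut) → 32 − 1 = 31.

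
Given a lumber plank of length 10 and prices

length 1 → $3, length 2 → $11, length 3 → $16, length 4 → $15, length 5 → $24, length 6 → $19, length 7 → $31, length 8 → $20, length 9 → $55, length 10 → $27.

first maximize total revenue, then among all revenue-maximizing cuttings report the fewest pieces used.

2

Let r[k] be the best obtainable value from length k. For each k, try every first piece i and keep the best of price[i] + r[k−i].
r[1] = 3
r[2] = 11
r[3] = 16
r[4] = 22  (first piece 2, then r[2]=11)
r[5] = 27  (first piece 2, then r[3]=16)
r[6] = 33  (first piece 2, then r[4]=22)
r[7] = 38  (first piece 2, then r[5]=27)
r[8] = 44  (first piece 2, then r[6]=33)
r[9] = 55
r[10] = 58  (first piece 1, then r[9]=55)
Maximum revenue is $58.
Now minimize piece count subject to staying optimal: for each k, pieces[k] = 1 + min over i with p[i]+r[k−i]=r[k] of pieces[k−i].
pieces[7] = 3
pieces[8] = 4
pieces[9] = 1
pieces[10] = 2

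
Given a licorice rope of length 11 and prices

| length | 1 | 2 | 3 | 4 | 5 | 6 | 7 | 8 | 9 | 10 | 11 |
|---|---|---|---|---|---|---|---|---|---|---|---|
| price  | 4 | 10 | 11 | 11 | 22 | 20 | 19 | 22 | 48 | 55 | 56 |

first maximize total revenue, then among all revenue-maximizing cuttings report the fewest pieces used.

2

Build r[k] bottom-up: r[k] = max over allowed piece i of (p[i] + r[k−i]).
r[1] = 4
r[2] = max(4+4, 10+0) = 10
r[3] = max(4+10, 10+4, 11+0) = 14
r[4] = max(4+14, 10+10, 11+4, 11+0) = 20
r[5] = max(4+20, 10+14, 11+10, 11+4, 22+0) = 24
r[6] = max(4+24, 10+20, 11+14, 11+10, 22+4, 20+0) = 30
r[7] = max(4+30, 10+24, 11+20, …, 20+4, 19+0) = 34
r[8] = max(4+34, 10+30, 11+24, …, 19+4, 22+0) = 40
r[9] = max(4+40, 10+34, 11+30, …, 22+4, 48+0) = 48
r[10] = max(4+48, 10+40, 11+34, …, 48+4, 55+0) = 55
r[11] = max(4+55, 10+48, 11+40, …, 55+4, 56+0) = 59
Maximum revenue is ¢59.
Now minimize piece count subject to staying optimal: for each k, pieces[k] = 1 + min over i with p[i]+r[k−i]=r[k] of pieces[k−i].
pieces[8] = 4
pieces[9] = 1
pieces[10] = 1
pieces[11] = 2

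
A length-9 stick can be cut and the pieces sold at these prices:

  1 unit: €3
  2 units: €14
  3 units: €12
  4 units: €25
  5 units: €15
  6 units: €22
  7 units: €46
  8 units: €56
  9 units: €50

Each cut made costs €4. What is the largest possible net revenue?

Let net[k] be the best obtainable value from length k. For each k, try every first piece i and keep the best of price[i] + net[k−i] minus the 4 cut fee when i<k.
net[1] = 3
net[2] = 14
net[3] = 13  (first piece 1, then net[2]=14)
net[4] = 25
net[5] = 24  (first piece 1, then net[4]=25)
net[6] = 35  (first piece 2, then net[4]=25)
net[7] = 46
net[8] = 56
net[9] = 56  (first piece 2, then net[7]=46)
One optimal plan: pieces 7 + 2 (1 cut) → €60 − €4 = €56.

56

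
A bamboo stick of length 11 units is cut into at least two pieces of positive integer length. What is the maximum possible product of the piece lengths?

54

Define g[k] = max over 1≤i<k of i · max(k−i, g[k−i]); the inner max lets the remainder stay uncut if that's better.
g[2] = 1·max(1,0) = 1·1 = 1
g[3] = 1·max(2,1) = 1·2 = 2
g[4] = 2·max(2,1) = 2·2 = 4
g[5] = 2·max(3,2) = 2·3 = 6
g[6] = 3·max(3,2) = 3·3 = 9
g[7] = 2·max(5,6) = 2·6 = 12
g[8] = 2·max(6,9) = 2·9 = 18
g[9] = 3·max(6,9) = 3·9 = 27
g[10] = 2·max(8,18) = 2·18 = 36
g[11] = 2·max(9,27) = 2·27 = 54
One optimal split: 3 + 3 + 3 + 2; product 3·3·3·2 = 54.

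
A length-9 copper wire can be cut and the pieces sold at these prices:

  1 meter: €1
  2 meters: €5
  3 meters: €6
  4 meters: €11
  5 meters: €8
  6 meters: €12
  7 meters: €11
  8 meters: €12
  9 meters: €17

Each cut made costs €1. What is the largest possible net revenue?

Build v[k] bottom-up: v[k] = max over allowed piece i of (p[i] + v[k−i]) − 1 per cut.
v[1] = 1
v[2] = 5
v[3] = 6
v[4] = 11
v[5] = 11  (first piece 1, then v[4]=11)
v[6] = 15  (first piece 2, then v[4]=11)
v[7] = 16  (first piece 3, then v[4]=11)
v[8] = 21  (first piece 4, then v[4]=11)
v[9] = 21  (first piece 1, then v[8]=21)
One optimal plan: pieces 4 + 4 + 1 (2 cuts) → €23 − €2 = €21.

21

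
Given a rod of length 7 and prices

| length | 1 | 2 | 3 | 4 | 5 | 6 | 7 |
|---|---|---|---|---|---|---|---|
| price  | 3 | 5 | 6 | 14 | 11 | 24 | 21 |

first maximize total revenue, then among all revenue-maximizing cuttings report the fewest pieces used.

Let r[k] be the best obtainable value from length k. For each k, try every first piece i and keep the best of price[i] + r[k−i].
r[1] = 3
r[2] = 6  (first piece 1, then r[1]=3)
r[3] = 9  (first piece 1, then r[2]=6)
r[4] = 14
r[5] = 17  (first piece 1, then r[4]=14)
r[6] = 24
r[7] = 27  (first piece 1, then r[6]=24)
Maximum revenue is 27.
Now minimize piece count subject to staying optimal: for each k, pieces[k] = 1 + min over i with p[i]+r[k−i]=r[k] of pieces[k−i].
pieces[4] = 1
pieces[5] = 2
pieces[6] = 1
pieces[7] = 2

2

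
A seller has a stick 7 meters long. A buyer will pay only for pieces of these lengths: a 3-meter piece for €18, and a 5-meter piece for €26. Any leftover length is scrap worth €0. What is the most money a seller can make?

36

Build r[k] bottom-up: r[k] = max over allowed piece i of (p[i] + r[k−i]).
r[1] = 0
r[2] = 0
r[3] = 18
r[4] = 18
r[5] = max(18+0, 26+0) = 26
r[6] = max(18+18, 26+0) = 36
r[7] = max(18+18, 26+0) = 36
One optimal cutting: pieces 3 + 3 with 1 meter of scrap → €36.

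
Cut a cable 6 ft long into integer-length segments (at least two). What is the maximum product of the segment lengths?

9

Define P[k] = max over 1≤i<k of i · max(k−i, P[k−i]); the inner max lets the remainder stay uncut if that's better.
P[2] = 1·max(1,0) = 1·1 = 1
P[3] = max(1·2, 2·1) = 2
P[4] = max(1·3, 2·2, 3·1) = 4
P[5] = max(1·4, 2·3, 3·2, 4·1) = 6
P[6] = max(1·6, 2·4, 3·3, 4·2, 5·1) = 9
One optimal split: 3 + 3; product 3·3 = 9.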